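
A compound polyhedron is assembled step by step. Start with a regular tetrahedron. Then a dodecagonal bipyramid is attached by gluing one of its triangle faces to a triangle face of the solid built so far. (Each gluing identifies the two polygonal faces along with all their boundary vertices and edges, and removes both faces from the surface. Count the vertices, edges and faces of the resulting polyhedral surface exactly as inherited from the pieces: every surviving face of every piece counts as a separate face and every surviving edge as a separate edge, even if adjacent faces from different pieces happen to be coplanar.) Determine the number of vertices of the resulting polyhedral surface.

15

A regular tetrahedron: V=4, E=6, F=4.
Attach a dodecagonal bipyramid (V=14, E=36, F=24) along a 3-gon: merge 3 vertices and 3 edges, delete both glued faces → V=15, E=39, F=26.
Check: V − E + F = 15 − 39 + 26 = 2.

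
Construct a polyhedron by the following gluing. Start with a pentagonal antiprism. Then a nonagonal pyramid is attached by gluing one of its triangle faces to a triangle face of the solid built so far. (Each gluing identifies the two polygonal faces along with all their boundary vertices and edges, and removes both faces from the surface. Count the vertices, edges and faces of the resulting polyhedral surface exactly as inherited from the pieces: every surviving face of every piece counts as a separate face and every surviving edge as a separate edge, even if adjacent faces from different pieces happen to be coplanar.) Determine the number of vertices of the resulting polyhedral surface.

A pentagonal antiprism: V=10, E=20, F=12.
Attach a nonagonal pyramid (V=10, E=18, F=10) along a 3-gon: merge 3 vertices and 3 edges, delete both glued faces → V=17, E=35, F=20.
Check: V − E + F = 17 − 35 + 20 = 2.

17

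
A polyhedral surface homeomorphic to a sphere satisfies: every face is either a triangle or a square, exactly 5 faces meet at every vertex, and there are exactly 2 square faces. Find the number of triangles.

24

Let x be the number of triangles; then F = 2 + x.
Edge–face incidences: 2E = 4·2 + 3·x = 8 + 3x.
Every vertex has degree 5, so 5V = 2E.
Euler: V − E + F = 2 ⇒ (2E)/5 − E + (2 + x) = 2.
Multiply by 10: 2·(2E) − 5·(2E) + 10·(2 + x) = 20, i.e. 20 + 10x − 3·(8 + 3x) = 20.
Collecting terms: x − 4 = 20, so x = 24.
Then 2E = 8 + 3·24 = 80, so E = 40, V = 2E/5 = 16, F = 2 + 24 = 26.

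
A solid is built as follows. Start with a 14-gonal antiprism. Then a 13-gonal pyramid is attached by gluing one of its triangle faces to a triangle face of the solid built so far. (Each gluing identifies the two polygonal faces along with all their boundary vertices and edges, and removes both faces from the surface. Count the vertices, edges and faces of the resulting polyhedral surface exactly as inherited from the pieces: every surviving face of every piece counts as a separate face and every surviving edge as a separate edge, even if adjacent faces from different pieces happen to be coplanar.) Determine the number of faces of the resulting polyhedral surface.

42

A 14-gonal antiprism: V=28, E=56, F=30.
Attach a 13-gonal pyramid (V=14, E=26, F=14) along a 3-gon: merge 3 vertices and 3 edges, delete both glued faces → V=39, E=79, F=42.
Check: V − E + F = 39 − 79 + 42 = 2.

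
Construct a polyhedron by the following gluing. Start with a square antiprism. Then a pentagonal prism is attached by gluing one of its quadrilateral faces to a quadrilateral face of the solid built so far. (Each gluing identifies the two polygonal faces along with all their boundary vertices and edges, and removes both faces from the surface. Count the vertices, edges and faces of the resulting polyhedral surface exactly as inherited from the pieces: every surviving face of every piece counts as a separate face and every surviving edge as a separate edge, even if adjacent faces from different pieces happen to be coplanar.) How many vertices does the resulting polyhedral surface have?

14

A square antiprism: V=8, E=16, F=10.
Attach a pentagonal prism (V=10, E=15, F=7) along a 4-gon: merge 4 vertices and 4 edges, delete both glued faces → V=14, E=27, F=15.
Check: V − E + F = 14 − 27 + 15 = 2.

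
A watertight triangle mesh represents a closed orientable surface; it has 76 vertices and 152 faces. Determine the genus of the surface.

Every face is a triangle, so 2E = 3·152 = 456, giving E = 228.
χ = V − E + F = 76 − 228 + 152 = 0.
For a closed orientable surface χ = 2 − 2g, so g = (2 − (0))/2 = 1.

1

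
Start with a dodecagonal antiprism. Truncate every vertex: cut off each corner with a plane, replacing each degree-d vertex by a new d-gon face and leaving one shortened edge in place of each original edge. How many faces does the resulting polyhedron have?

50

The base solid has V = 24, E = 48, F = 26.
Truncation replaces each original edge-end by a new vertex, so V′ = 2E = 96.
Each original edge survives, and each old vertex of degree d contributes d new edges; summing degrees gives Σd = 2E, so E′ = E + 2E = 3E = 144.
Each original face survives and each original vertex becomes one new face: F′ = F + V = 50.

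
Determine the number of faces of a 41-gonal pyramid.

42

A pyramid on an n-gon base has one n-gon and n triangles: V = 41 + 1 = 42, E = 2·41 = 82, F = 41 + 1 = 42.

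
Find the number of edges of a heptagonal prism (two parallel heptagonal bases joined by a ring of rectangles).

21

A prism on an n-gon has two n-gon bases and n rectangular sides: V = 2·7 = 14, E = 3·7 = 21, F = 7 + 2 = 9.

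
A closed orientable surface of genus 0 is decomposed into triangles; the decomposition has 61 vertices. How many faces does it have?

118

χ = 2 − 2·0 = 2, and every face is a triangle so 3F = 2E.
V − E + F = 2 with E = 3F/2 gives 61 − (3/2 − 1)·F = 2, so F = 118 and E = 177.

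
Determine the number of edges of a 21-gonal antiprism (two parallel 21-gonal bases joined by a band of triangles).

An antiprism on an n-gon has two n-gon caps and 2n triangles: V = 2·21 = 42, E = 4·21 = 84, F = 2·21 + 2 = 44.
Check: V − E + F = 42 − 84 + 44 = 2.

84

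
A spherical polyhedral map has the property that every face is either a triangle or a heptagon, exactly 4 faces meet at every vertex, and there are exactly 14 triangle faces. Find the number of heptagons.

2

Let x be the number of heptagons; then F = 14 + x.
Edge–face incidences: 2E = 3·14 + 7·x = 42 + 7x.
Every vertex has degree 4, so 4V = 2E.
Euler: V − E + F = 2 ⇒ (2E)/4 − E + (14 + x) = 2.
Multiply by 8: 2·(2E) − 4·(2E) + 8·(14 + x) = 16, i.e. 112 + 8x − 2·(42 + 7x) = 16.
Collecting terms: −6x + 28 = 16, so −6x = −12, so x = 2.
Then 2E = 42 + 7·2 = 56, so E = 28, V = 2E/4 = 14, F = 14 + 2 = 16.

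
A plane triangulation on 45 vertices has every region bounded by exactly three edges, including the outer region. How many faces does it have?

86

In a plane triangulation 3F = 2E and V − E + F = 2, so F = 2V − 4 = 2·45 − 4 = 86.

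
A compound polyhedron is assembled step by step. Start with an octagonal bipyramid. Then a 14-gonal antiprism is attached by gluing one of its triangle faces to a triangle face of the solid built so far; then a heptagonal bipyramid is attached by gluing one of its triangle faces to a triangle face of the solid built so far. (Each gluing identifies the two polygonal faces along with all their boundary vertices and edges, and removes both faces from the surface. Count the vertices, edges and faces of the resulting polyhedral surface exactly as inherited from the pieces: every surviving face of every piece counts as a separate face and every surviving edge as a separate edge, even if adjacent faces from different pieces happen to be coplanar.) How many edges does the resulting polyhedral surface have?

95

An octagonal bipyramid: V=10, E=24, F=16.
Attach a 14-gonal antiprism (V=28, E=56, F=30) along a 3-gon: merge 3 vertices and 3 edges, delete both glued faces → V=35, E=77, F=44.
Attach a heptagonal bipyramid (V=9, E=21, F=14) along a 3-gon: merge 3 vertices and 3 edges, delete both glued faces → V=41, E=95, F=56.
Check: V − E + F = 41 − 95 + 56 = 2.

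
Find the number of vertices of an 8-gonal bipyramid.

10

A bipyramid over an n-gon has 2n triangular faces and n + 2 vertices: V = 8 + 2 = 10, E = 3·8 = 24, F = 2·8 = 16.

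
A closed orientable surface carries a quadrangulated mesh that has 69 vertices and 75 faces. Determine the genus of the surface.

Every face is a square, so 2E = 4·75 = 300, giving E = 150.
χ = V − E + F = 69 − 150 + 75 = -6.
For a closed orientable surface χ = 2 − 2g, so g = (2 − (-6))/2 = 4.

4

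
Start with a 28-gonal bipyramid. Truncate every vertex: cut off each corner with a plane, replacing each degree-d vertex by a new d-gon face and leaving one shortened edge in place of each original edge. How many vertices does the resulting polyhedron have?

The base solid has V = 30, E = 84, F = 56.
Truncation replaces each original edge-end by a new vertex, so V′ = 2E = 168.
Each original edge survives, and each old vertex of degree d contributes d new edges; summing degrees gives Σd = 2E, so E′ = E + 2E = 3E = 252.
Each original face survives and each original vertex becomes one new face: F′ = F + V = 86.

168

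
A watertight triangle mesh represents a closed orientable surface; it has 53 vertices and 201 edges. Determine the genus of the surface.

Every face is a triangle and each edge borders two faces, so 3F = 2·201, giving F = 134.
χ = V − E + F = 53 − 201 + 134 = -14.
For a closed orientable surface χ = 2 − 2g, so g = (2 − (-14))/2 = 8.

8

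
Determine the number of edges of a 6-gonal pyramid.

A pyramid on an n-gon base has one n-gon and n triangles: V = 6 + 1 = 7, E = 2·6 = 12, F = 6 + 1 = 7.

12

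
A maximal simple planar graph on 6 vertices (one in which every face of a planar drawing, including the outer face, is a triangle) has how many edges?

12

In a plane triangulation 3F = 2E and V − E + F = 2, so E = 3V − 6 = 3·6 − 6 = 12.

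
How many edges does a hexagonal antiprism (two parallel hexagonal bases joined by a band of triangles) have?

24

An antiprism on an n-gon has two n-gon caps and 2n triangles: V = 2·6 = 12, E = 4·6 = 24, F = 2·6 + 2 = 14.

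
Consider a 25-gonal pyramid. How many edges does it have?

50

A pyramid on an n-gon base has one n-gon and n triangles: V = 25 + 1 = 26, E = 2·25 = 50, F = 25 + 1 = 26.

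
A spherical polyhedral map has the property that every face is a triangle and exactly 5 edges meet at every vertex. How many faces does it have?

Each face has 3 edges and each edge borders two faces, so 2E = 3F.
Each vertex has degree 5, so 5V = 2E and hence V = 3F/5.
Euler: V − E + F = 2 ⇒ (3F/5) − (3F/2) + F = 2.
Multiply by 10: (6 − 15 + 10)F = 20, i.e. 1F = 20.
So F = 20, E = 3·20/2 = 30, V = 3·20/5 = 12.

20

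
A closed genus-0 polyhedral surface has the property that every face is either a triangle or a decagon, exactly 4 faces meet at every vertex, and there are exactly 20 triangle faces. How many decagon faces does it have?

2

Let x be the number of decagons; then F = 20 + x.
Edge–face incidences: 2E = 3·20 + 10·x = 60 + 10x.
Every vertex has degree 4, so 4V = 2E.
Euler: V − E + F = 2 ⇒ (2E)/4 − E + (20 + x) = 2.
Multiply by 8: 2·(2E) − 4·(2E) + 8·(20 + x) = 16, i.e. 160 + 8x − 2·(60 + 10x) = 16.
Collecting terms: −12x + 40 = 16, so −12x = −24, so x = 2.
Then 2E = 60 + 10·2 = 80, so E = 40, V = 2E/4 = 20, F = 20 + 2 = 22.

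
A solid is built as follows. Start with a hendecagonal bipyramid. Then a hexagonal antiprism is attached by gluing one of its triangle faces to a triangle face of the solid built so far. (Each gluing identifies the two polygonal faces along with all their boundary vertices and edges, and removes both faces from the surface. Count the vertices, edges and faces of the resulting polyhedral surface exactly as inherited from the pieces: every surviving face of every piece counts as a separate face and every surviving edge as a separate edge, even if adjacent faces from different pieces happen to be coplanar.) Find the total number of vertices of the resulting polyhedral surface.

A hendecagonal bipyramid: V=13, E=33, F=22.
Attach a hexagonal antiprism (V=12, E=24, F=14) along a 3-gon: merge 3 vertices and 3 edges, delete both glued faces → V=22, E=54, F=34.
Check: V − E + F = 22 − 54 + 34 = 2.

22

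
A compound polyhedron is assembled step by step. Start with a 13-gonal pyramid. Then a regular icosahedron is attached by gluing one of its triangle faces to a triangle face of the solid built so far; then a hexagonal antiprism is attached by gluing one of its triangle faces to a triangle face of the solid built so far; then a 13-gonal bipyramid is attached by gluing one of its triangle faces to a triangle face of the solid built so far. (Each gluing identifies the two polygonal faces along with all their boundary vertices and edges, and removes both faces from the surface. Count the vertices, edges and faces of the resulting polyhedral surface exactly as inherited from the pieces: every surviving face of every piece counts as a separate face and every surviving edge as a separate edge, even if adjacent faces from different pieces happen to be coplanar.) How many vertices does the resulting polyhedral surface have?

A 13-gonal pyramid: V=14, E=26, F=14.
Attach a regular icosahedron (V=12, E=30, F=20) along a 3-gon: merge 3 vertices and 3 edges, delete both glued faces → V=23, E=53, F=32.
Attach a hexagonal antiprism (V=12, E=24, F=14) along a 3-gon: merge 3 vertices and 3 edges, delete both glued faces → V=32, E=74, F=44.
Attach a 13-gonal bipyramid (V=15, E=39, F=26) along a 3-gon: merge 3 vertices and 3 edges, delete both glued faces → V=44, E=110, F=68.
Check: V − E + F = 44 − 110 + 68 = 2.

44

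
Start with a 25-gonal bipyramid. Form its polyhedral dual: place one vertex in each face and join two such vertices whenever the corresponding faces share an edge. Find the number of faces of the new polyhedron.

The base solid has V = 27, E = 75, F = 50.
The dual swaps V and F and preserves E: V′ = F = 50, E′ = E = 75, F′ = V = 27.

27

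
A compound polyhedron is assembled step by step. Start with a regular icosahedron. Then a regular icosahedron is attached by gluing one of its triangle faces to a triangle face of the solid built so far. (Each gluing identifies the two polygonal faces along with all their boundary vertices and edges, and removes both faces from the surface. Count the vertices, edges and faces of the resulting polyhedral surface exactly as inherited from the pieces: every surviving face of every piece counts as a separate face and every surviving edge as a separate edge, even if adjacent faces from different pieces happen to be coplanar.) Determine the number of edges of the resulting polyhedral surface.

A regular icosahedron: V=12, E=30, F=20.
Attach a regular icosahedron (V=12, E=30, F=20) along a 3-gon: merge 3 vertices and 3 edges, delete both glued faces → V=21, E=57, F=38.
Check: V − E + F = 21 − 57 + 38 = 2.

57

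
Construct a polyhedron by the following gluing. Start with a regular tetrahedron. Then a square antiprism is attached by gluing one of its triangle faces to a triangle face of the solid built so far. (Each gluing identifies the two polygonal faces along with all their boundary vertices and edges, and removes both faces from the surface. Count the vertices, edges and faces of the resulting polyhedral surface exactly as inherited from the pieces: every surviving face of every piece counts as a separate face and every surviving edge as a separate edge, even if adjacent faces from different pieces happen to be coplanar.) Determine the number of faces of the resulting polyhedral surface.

12

A regular tetrahedron: V=4, E=6, F=4.
Attach a square antiprism (V=8, E=16, F=10) along a 3-gon: merge 3 vertices and 3 edges, delete both glued faces → V=9, E=19, F=12.
Check: V − E + F = 9 − 19 + 12 = 2.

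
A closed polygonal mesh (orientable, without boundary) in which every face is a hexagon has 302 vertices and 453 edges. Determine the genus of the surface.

Every face is a hexagon and each edge borders two faces, so 6F = 2·453, giving F = 151.
χ = V − E + F = 302 − 453 + 151 = 0.
For a closed orientable surface χ = 2 − 2g, so g = (2 − (0))/2 = 1.

1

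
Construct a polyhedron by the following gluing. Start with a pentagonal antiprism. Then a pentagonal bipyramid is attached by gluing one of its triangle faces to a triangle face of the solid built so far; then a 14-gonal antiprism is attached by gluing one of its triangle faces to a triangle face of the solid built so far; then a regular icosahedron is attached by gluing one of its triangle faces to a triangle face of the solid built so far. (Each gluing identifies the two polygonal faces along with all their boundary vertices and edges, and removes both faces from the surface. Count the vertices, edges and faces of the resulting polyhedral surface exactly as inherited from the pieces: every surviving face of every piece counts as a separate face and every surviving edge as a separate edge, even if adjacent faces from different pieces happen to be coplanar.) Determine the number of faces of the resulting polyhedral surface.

A pentagonal antiprism: V=10, E=20, F=12.
Attach a pentagonal bipyramid (V=7, E=15, F=10) along a 3-gon: merge 3 vertices and 3 edges, delete both glued faces → V=14, E=32, F=20.
Attach a 14-gonal antiprism (V=28, E=56, F=30) along a 3-gon: merge 3 vertices and 3 edges, delete both glued faces → V=39, E=85, F=48.
Attach a regular icosahedron (V=12, E=30, F=20) along a 3-gon: merge 3 vertices and 3 edges, delete both glued faces → V=48, E=112, F=66.
Check: V − E + F = 48 − 112 + 66 = 2.

66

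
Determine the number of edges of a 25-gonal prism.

A prism on an n-gon has two n-gon bases and n rectangular sides: V = 2·25 = 50, E = 3·25 = 75, F = 25 + 2 = 27.
Check: V − E + F = 50 − 75 + 27 = 2.

75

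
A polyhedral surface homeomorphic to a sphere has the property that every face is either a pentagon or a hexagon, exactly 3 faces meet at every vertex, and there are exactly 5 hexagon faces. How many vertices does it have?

30

Let x be the number of pentagons; then F = 5 + x.
Edge–face incidences: 2E = 6·5 + 5·x = 30 + 5x.
Every vertex has degree 3, so 3V = 2E.
Euler: V − E + F = 2 ⇒ (2E)/3 − E + (5 + x) = 2.
Multiply by 6: 2·(2E) − 3·(2E) + 6·(5 + x) = 12, i.e. 30 + 6x − (30 + 5x) = 12.
Collecting terms: x = 12.
Then 2E = 30 + 5·12 = 90, so E = 45, V = 2E/3 = 30, F = 5 + 12 = 17.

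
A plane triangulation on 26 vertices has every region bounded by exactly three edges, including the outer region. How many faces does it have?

48

In a plane triangulation 3F = 2E and V − E + F = 2, so F = 2V − 4 = 2·26 − 4 = 48.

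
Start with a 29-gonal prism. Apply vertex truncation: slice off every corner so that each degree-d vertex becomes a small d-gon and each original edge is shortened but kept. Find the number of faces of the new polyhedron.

89

The base solid has V = 58, E = 87, F = 31.
Truncation replaces each original edge-end by a new vertex, so V′ = 2E = 174.
Each original edge survives, and each old vertex of degree d contributes d new edges; summing degrees gives Σd = 2E, so E′ = E + 2E = 3E = 261.
Each original face survives and each original vertex becomes one new face: F′ = F + V = 89.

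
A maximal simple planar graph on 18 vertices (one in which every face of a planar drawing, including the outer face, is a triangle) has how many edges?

48

In a plane triangulation 3F = 2E and V − E + F = 2, so E = 3V − 6 = 3·18 − 6 = 48.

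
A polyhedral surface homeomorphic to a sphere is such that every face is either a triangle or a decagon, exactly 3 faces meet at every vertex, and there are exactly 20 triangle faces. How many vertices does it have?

60

Let x be the number of decagons; then F = 20 + x.
Edge–face incidences: 2E = 3·20 + 10·x = 60 + 10x.
Every vertex has degree 3, so 3V = 2E.
Euler: V − E + F = 2 ⇒ (2E)/3 − E + (20 + x) = 2.
Multiply by 6: 2·(2E) − 3·(2E) + 6·(20 + x) = 12, i.e. 120 + 6x − (60 + 10x) = 12.
Collecting terms: −4x + 60 = 12, so −4x = −48, so x = 12.
Then 2E = 60 + 10·12 = 180, so E = 90, V = 2E/3 = 60, F = 20 + 12 = 32.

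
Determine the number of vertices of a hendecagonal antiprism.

An antiprism on an n-gon has two n-gon caps and 2n triangles: V = 2·11 = 22, E = 4·11 = 44, F = 2·11 + 2 = 24.

22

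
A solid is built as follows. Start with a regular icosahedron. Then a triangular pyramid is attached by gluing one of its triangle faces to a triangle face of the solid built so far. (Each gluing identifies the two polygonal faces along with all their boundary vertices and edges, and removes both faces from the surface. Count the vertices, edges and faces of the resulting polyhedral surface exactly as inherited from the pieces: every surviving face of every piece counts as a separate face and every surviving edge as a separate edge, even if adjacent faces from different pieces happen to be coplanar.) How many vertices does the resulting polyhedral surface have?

13

A regular icosahedron: V=12, E=30, F=20.
Attach a triangular pyramid (V=4, E=6, F=4) along a 3-gon: merge 3 vertices and 3 edges, delete both glued faces → V=13, E=33, F=22.
Check: V − E + F = 13 − 33 + 22 = 2.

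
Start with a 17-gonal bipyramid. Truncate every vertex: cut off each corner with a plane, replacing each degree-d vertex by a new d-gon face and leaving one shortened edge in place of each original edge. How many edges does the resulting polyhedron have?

The base solid has V = 19, E = 51, F = 34.
Truncation replaces each original edge-end by a new vertex, so V′ = 2E = 102.
Each original edge survives, and each old vertex of degree d contributes d new edges; summing degrees gives Σd = 2E, so E′ = E + 2E = 3E = 153.
Each original face survives and each original vertex becomes one new face: F′ = F + V = 53.

153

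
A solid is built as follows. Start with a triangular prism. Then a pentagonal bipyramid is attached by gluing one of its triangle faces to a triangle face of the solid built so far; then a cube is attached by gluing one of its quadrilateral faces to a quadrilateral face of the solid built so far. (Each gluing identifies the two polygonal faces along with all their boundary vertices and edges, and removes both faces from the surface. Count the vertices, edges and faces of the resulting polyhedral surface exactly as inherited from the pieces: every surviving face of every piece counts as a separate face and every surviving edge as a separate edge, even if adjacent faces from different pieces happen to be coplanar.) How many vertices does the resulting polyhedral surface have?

A triangular prism: V=6, E=9, F=5.
Attach a pentagonal bipyramid (V=7, E=15, F=10) along a 3-gon: merge 3 vertices and 3 edges, delete both glued faces → V=10, E=21, F=13.
Attach a cube (V=8, E=12, F=6) along a 4-gon: merge 4 vertices and 4 edges, delete both glued faces → V=14, E=29, F=17.
Check: V − E + F = 14 − 29 + 17 = 2.

14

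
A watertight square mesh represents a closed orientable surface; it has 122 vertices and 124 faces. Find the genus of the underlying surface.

2

Every face is a square, so 2E = 4·124 = 496, giving E = 248.
χ = V − E + F = 122 − 248 + 124 = -2.
For a closed orientable surface χ = 2 − 2g, so g = (2 − (-2))/2 = 2.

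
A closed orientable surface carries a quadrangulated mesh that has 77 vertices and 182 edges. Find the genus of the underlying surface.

8

Every face is a square and each edge borders two faces, so 4F = 2·182, giving F = 91.
χ = V − E + F = 77 − 182 + 91 = -14.
For a closed orientable surface χ = 2 − 2g, so g = (2 − (-14))/2 = 8.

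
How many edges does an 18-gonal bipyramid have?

54

A bipyramid over an n-gon has 2n triangular faces and n + 2 vertices: V = 18 + 2 = 20, E = 3·18 = 54, F = 2·18 = 36.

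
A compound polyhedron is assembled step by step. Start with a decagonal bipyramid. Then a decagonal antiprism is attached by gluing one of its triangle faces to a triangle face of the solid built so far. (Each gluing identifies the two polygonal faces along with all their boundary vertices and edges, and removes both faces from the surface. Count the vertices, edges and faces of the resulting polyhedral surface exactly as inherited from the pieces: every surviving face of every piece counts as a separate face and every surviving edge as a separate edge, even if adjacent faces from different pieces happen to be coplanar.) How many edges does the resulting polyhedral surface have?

67

A decagonal bipyramid: V=12, E=30, F=20.
Attach a decagonal antiprism (V=20, E=40, F=22) along a 3-gon: merge 3 vertices and 3 edges, delete both glued faces → V=29, E=67, F=40.
Check: V − E + F = 29 − 67 + 40 = 2.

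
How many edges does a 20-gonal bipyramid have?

A bipyramid over an n-gon has 2n triangular faces and n + 2 vertices: V = 20 + 2 = 22, E = 3·20 = 60, F = 2·20 = 40.

60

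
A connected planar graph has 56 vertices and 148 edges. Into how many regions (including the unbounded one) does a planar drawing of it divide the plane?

94

Euler's formula for a connected plane graph: V − E + F = 2, so F = 2 − 56 + 148 = 94.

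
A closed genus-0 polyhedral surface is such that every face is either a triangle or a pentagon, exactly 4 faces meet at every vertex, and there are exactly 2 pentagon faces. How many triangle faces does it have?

Let x be the number of triangles; then F = 2 + x.
Edge–face incidences: 2E = 5·2 + 3·x = 10 + 3x.
Every vertex has degree 4, so 4V = 2E.
Euler: V − E + F = 2 ⇒ (2E)/4 − E + (2 + x) = 2.
Multiply by 8: 2·(2E) − 4·(2E) + 8·(2 + x) = 16, i.e. 16 + 8x − 2·(10 + 3x) = 16.
Collecting terms: 2x − 4 = 16, so 2x = 20, so x = 10.
Then 2E = 10 + 3·10 = 40, so E = 20, V = 2E/4 = 10, F = 2 + 10 = 12.

10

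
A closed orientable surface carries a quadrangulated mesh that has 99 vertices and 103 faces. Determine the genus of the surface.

Every face is a square, so 2E = 4·103 = 412, giving E = 206.
χ = V − E + F = 99 − 206 + 103 = -4.
For a closed orientable surface χ = 2 − 2g, so g = (2 − (-4))/2 = 3.

3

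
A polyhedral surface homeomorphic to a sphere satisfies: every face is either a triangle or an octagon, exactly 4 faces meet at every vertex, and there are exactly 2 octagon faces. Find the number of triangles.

16

Let x be the number of triangles; then F = 2 + x.
Edge–face incidences: 2E = 8·2 + 3·x = 16 + 3x.
Every vertex has degree 4, so 4V = 2E.
Euler: V − E + F = 2 ⇒ (2E)/4 − E + (2 + x) = 2.
Multiply by 8: 2·(2E) − 4·(2E) + 8·(2 + x) = 16, i.e. 16 + 8x − 2·(16 + 3x) = 16.
Collecting terms: 2x − 16 = 16, so 2x = 32, so x = 16.
Then 2E = 16 + 3·16 = 64, so E = 32, V = 2E/4 = 16, F = 2 + 16 = 18.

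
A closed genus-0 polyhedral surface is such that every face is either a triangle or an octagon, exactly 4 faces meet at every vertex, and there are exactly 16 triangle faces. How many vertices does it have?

Let x be the number of octagons; then F = 16 + x.
Edge–face incidences: 2E = 3·16 + 8·x = 48 + 8x.
Every vertex has degree 4, so 4V = 2E.
Euler: V − E + F = 2 ⇒ (2E)/4 − E + (16 + x) = 2.
Multiply by 8: 2·(2E) − 4·(2E) + 8·(16 + x) = 16, i.e. 128 + 8x − 2·(48 + 8x) = 16.
Collecting terms: −8x + 32 = 16, so −8x = −16, so x = 2.
Then 2E = 48 + 8·2 = 64, so E = 32, V = 2E/4 = 16, F = 16 + 2 = 18.

16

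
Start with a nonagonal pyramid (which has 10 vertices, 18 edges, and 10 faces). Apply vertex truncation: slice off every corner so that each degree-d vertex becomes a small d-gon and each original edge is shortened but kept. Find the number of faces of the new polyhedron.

20

Truncation replaces each original edge-end by a new vertex, so V′ = 2E = 36.
Each original edge survives, and each old vertex of degree d contributes d new edges; summing degrees gives Σd = 2E, so E′ = E + 2E = 3E = 54.
Each original face survives and each original vertex becomes one new face: F′ = F + V = 20.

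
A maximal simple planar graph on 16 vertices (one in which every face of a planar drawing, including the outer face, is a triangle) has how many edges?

In a plane triangulation 3F = 2E and V − E + F = 2, so E = 3V − 6 = 3·16 − 6 = 42.

42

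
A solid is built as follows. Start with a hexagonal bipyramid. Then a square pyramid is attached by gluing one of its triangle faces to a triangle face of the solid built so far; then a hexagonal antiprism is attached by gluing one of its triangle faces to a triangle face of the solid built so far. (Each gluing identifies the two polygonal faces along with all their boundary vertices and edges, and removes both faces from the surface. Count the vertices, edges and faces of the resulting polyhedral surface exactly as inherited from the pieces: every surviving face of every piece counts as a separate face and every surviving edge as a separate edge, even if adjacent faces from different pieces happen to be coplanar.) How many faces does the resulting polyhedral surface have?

A hexagonal bipyramid: V=8, E=18, F=12.
Attach a square pyramid (V=5, E=8, F=5) along a 3-gon: merge 3 vertices and 3 edges, delete both glued faces → V=10, E=23, F=15.
Attach a hexagonal antiprism (V=12, E=24, F=14) along a 3-gon: merge 3 vertices and 3 edges, delete both glued faces → V=19, E=44, F=27.
Check: V − E + F = 19 − 44 + 27 = 2.

27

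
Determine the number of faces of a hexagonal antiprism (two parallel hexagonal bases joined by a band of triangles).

An antiprism on an n-gon has two n-gon caps and 2n triangles: V = 2·6 = 12, E = 4·6 = 24, F = 2·6 + 2 = 14.

14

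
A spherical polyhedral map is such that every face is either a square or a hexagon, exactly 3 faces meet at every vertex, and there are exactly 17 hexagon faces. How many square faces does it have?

6

Let x be the number of squares; then F = 17 + x.
Edge–face incidences: 2E = 6·17 + 4·x = 102 + 4x.
Every vertex has degree 3, so 3V = 2E.
Euler: V − E + F = 2 ⇒ (2E)/3 − E + (17 + x) = 2.
Multiply by 6: 2·(2E) − 3·(2E) + 6·(17 + x) = 12, i.e. 102 + 6x − (102 + 4x) = 12.
Collecting terms: 2x = 12, so x = 6.
Then 2E = 102 + 4·6 = 126, so E = 63, V = 2E/3 = 42, F = 17 + 6 = 23.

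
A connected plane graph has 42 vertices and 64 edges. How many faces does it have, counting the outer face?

Euler's formula for a connected plane graph: V − E + F = 2, so F = 2 − 42 + 64 = 24.

24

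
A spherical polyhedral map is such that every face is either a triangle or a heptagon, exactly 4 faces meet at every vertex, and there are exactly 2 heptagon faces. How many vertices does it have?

Let x be the number of triangles; then F = 2 + x.
Edge–face incidences: 2E = 7·2 + 3·x = 14 + 3x.
Every vertex has degree 4, so 4V = 2E.
Euler: V − E + F = 2 ⇒ (2E)/4 − E + (2 + x) = 2.
Multiply by 8: 2·(2E) − 4·(2E) + 8·(2 + x) = 16, i.e. 16 + 8x − 2·(14 + 3x) = 16.
Collecting terms: 2x − 12 = 16, so 2x = 28, so x = 14.
Then 2E = 14 + 3·14 = 56, so E = 28, V = 2E/4 = 14, F = 2 + 14 = 16.

14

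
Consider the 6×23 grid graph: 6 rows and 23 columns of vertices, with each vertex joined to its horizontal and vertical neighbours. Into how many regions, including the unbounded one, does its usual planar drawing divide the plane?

111

The grid has V = 6·23 = 138 vertices and E = 6·22 + 23·5 = 247 edges.
F = 2 − V + E = 2 − 138 + 247 = 111.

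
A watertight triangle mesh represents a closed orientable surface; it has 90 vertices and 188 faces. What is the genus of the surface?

3

Every face is a triangle, so 2E = 3·188 = 564, giving E = 282.
χ = V − E + F = 90 − 282 + 188 = -4.
For a closed orientable surface χ = 2 − 2g, so g = (2 − (-4))/2 = 3.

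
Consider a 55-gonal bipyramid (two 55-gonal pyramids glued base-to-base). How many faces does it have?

A bipyramid over an n-gon has 2n triangular faces and n + 2 vertices: V = 55 + 2 = 57, E = 3·55 = 165, F = 2·55 = 110.

110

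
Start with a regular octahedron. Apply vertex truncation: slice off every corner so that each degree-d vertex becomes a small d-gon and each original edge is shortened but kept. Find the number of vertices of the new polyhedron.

The base solid has V = 6, E = 12, F = 8.
Truncation replaces each original edge-end by a new vertex, so V′ = 2E = 24.
Each original edge survives, and each old vertex of degree d contributes d new edges; summing degrees gives Σd = 2E, so E′ = E + 2E = 3E = 36.
Each original face survives and each original vertex becomes one new face: F′ = F + V = 14.

24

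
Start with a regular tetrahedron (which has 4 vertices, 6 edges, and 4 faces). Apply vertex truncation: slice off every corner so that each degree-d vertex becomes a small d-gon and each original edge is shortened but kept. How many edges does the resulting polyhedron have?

18

Truncation replaces each original edge-end by a new vertex, so V′ = 2E = 12.
Each original edge survives, and each old vertex of degree d contributes d new edges; summing degrees gives Σd = 2E, so E′ = E + 2E = 3E = 18.
Each original face survives and each original vertex becomes one new face: F′ = F + V = 8.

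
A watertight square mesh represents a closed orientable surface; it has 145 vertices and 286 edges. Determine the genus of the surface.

0

Every face is a square and each edge borders two faces, so 4F = 2·286, giving F = 143.
χ = V − E + F = 145 − 286 + 143 = 2.
For a closed orientable surface χ = 2 − 2g, so g = (2 − (2))/2 = 0.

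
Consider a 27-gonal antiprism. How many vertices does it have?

54

An antiprism on an n-gon has two n-gon caps and 2n triangles: V = 2·27 = 54, E = 4·27 = 108, F = 2·27 + 2 = 56.
Check: V − E + F = 54 − 108 + 56 = 2.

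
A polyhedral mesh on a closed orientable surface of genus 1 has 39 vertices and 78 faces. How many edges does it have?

117

For a closed orientable surface of genus 1, χ = 2 − 2·1 = 0.
E = V + F − (0) = 39 + 78 − (0) = 117.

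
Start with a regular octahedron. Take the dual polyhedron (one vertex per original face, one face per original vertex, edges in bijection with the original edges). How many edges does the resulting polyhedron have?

12

The base solid has V = 6, E = 12, F = 8.
The dual swaps V and F and preserves E: V′ = F = 8, E′ = E = 12, F′ = V = 6.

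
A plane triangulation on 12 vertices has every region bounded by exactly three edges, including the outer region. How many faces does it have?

In a plane triangulation 3F = 2E and V − E + F = 2, so F = 2V − 4 = 2·12 − 4 = 20.

20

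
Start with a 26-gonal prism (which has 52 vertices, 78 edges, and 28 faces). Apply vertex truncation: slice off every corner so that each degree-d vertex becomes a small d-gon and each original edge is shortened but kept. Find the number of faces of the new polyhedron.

80

Truncation replaces each original edge-end by a new vertex, so V′ = 2E = 156.
Each original edge survives, and each old vertex of degree d contributes d new edges; summing degrees gives Σd = 2E, so E′ = E + 2E = 3E = 234.
Each original face survives and each original vertex becomes one new face: F′ = F + V = 80.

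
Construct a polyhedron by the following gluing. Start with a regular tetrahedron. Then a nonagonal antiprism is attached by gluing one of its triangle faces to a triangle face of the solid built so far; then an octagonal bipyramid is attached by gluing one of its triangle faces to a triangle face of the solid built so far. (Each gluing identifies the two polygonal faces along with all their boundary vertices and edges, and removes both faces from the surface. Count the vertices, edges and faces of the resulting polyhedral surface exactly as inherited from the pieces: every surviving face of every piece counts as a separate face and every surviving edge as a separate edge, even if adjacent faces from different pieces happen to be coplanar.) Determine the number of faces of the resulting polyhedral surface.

36

A regular tetrahedron: V=4, E=6, F=4.
Attach a nonagonal antiprism (V=18, E=36, F=20) along a 3-gon: merge 3 vertices and 3 edges, delete both glued faces → V=19, E=39, F=22.
Attach an octagonal bipyramid (V=10, E=24, F=16) along a 3-gon: merge 3 vertices and 3 edges, delete both glued faces → V=26, E=60, F=36.
Check: V − E + F = 26 − 60 + 36 = 2.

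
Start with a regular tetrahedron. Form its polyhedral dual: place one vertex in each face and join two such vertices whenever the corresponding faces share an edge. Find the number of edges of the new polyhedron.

6

The base solid has V = 4, E = 6, F = 4.
The dual swaps V and F and preserves E: V′ = F = 4, E′ = E = 6, F′ = V = 4.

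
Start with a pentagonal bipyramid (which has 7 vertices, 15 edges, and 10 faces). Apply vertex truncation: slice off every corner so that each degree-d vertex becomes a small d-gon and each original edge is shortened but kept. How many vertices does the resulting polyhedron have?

30

Truncation replaces each original edge-end by a new vertex, so V′ = 2E = 30.
Each original edge survives, and each old vertex of degree d contributes d new edges; summing degrees gives Σd = 2E, so E′ = E + 2E = 3E = 45.
Each original face survives and each original vertex becomes one new face: F′ = F + V = 17.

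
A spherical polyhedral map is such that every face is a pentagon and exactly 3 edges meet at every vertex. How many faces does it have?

12

Each face has 5 edges and each edge borders two faces, so 2E = 5F.
Each vertex has degree 3, so 3V = 2E and hence V = 5F/3.
Euler: V − E + F = 2 ⇒ (5F/3) − (5F/2) + F = 2.
Multiply by 6: (10 − 15 + 6)F = 12, i.e. 1F = 12.
So F = 12, E = 5·12/2 = 30, V = 5·12/3 = 20.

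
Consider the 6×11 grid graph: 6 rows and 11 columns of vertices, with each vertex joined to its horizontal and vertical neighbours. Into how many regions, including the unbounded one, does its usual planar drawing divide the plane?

The grid has V = 6·11 = 66 vertices and E = 6·10 + 11·5 = 115 edges.
F = 2 − V + E = 2 − 66 + 115 = 51.

51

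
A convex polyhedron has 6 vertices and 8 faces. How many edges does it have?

Here V − E + F = 2.
E = V + F − (2) = 6 + 8 − (2) = 12.

12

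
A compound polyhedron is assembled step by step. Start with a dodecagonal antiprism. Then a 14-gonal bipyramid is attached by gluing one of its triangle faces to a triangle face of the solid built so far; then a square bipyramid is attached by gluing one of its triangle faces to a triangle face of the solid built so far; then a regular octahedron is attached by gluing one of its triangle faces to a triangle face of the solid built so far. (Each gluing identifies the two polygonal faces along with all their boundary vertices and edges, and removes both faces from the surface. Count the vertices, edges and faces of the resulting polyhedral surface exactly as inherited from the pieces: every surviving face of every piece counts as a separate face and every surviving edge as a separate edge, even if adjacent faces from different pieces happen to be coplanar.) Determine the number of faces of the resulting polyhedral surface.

A dodecagonal antiprism: V=24, E=48, F=26.
Attach a 14-gonal bipyramid (V=16, E=42, F=28) along a 3-gon: merge 3 vertices and 3 edges, delete both glued faces → V=37, E=87, F=52.
Attach a square bipyramid (V=6, E=12, F=8) along a 3-gon: merge 3 vertices and 3 edges, delete both glued faces → V=40, E=96, F=58.
Attach a regular octahedron (V=6, E=12, F=8) along a 3-gon: merge 3 vertices and 3 edges, delete both glued faces → V=43, E=105, F=64.
Check: V − E + F = 43 − 105 + 64 = 2.

64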